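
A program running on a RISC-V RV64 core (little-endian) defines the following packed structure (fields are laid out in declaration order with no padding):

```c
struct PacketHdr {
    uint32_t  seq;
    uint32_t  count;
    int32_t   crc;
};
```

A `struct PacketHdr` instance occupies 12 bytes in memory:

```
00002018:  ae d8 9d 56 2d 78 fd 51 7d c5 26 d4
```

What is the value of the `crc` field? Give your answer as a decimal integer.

`crc` follows `seq` (4 B), `count` (4 B), so it starts at offset 4 + 4 = 8 and occupies 4 bytes.
Bytes at offsets 8..11: 7D C5 26 D4.
In little-endian order the low byte comes first in memory.
Reassemble most-significant byte first: D4 26 C5 7D → 0xD426C57D.
Top bit is set, so as a signed 32-bit value this is 0xD426C57D − 2^32 = -735656579.

-735656579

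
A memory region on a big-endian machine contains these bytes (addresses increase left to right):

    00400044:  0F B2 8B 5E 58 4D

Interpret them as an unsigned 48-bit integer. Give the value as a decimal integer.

In big-endian order the high byte comes first in memory.
The bytes are already most-significant first: 0x0FB28B5E584D.
0x0FB28B5E584D = 17259516811341.

17259516811341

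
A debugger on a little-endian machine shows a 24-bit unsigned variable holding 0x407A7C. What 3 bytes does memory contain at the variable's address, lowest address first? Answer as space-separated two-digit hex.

7C 7A 40

Split into bytes (most-significant first): 40 7A 7C.
In little-endian order the low byte comes first in memory.
So at ascending addresses the bytes are 7C 7A 40.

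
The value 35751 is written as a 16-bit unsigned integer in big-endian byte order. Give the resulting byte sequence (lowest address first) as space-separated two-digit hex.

8B A7

35751 in hexadecimal, padded to 16 bits, is 0x8BA7.
Split into bytes (most-significant first): 8B A7.
Big-endian stores the most-significant byte at the lowest address.
So the memory order matches the most-significant-first order: 8B A7.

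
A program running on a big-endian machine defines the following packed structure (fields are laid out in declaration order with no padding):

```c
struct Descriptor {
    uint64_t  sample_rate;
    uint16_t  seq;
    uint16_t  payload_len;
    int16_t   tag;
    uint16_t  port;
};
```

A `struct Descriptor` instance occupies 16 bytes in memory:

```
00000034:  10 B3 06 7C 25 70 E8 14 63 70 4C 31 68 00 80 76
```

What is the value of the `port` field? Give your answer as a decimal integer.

`port` follows `sample_rate` (8 B), `seq` (2 B), `payload_len` (2 B), `tag` (2 B), so it starts at offset 8 + 2 + 2 + 2 = 14 and occupies 2 bytes.
Bytes at offsets 14..15: 80 76.
In big-endian order the high byte comes first in memory.
The bytes are already most-significant first: 0x8076.
0x8076 = 32886.

32886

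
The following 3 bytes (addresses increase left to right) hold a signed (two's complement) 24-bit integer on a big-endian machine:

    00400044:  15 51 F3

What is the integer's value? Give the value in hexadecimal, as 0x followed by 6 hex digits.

0x1551F3

In big-endian order the high byte comes first in memory.
The bytes are already most-significant first: 0x1551F3.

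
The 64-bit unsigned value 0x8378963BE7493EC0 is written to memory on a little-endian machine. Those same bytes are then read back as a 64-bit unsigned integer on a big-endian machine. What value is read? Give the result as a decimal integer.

Stored little-endian, the bytes at ascending addresses are C0 3E 49 E7 3B 96 78 83.
Read back as big-endian, the last byte is least significant, giving 0xC03E49E73B967883.
0xC03E49E73B967883 = 13852590761324214403.

13852590761324214403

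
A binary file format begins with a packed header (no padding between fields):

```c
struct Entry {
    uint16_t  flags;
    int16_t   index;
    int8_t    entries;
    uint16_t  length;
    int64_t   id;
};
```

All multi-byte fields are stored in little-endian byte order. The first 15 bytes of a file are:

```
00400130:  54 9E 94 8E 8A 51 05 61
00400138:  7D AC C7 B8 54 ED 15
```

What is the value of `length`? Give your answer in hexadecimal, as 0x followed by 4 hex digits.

0x0551

`length` follows `flags` (2 B), `index` (2 B), `entries` (1 B), so it starts at offset 2 + 2 + 1 = 5 and occupies 2 bytes.
Bytes at offsets 5..6: 51 05.
Little-endian stores the least-significant byte at the lowest address.
Reassemble most-significant byte first: 05 51 → 0x0551.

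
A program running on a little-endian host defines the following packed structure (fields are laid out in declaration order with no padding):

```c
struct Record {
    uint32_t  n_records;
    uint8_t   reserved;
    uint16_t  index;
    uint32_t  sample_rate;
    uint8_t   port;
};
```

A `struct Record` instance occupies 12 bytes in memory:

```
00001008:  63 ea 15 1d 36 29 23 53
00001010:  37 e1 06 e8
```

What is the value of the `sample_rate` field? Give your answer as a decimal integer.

115423059

`sample_rate` follows `n_records` (4 B), `reserved` (1 B), `index` (2 B), so it starts at offset 4 + 1 + 2 = 7 and occupies 4 bytes.
Bytes at offsets 7..10: 53 37 E1 06.
In little-endian order the low byte comes first in memory.
Reassemble most-significant byte first: 06 E1 37 53 → 0x06E13753.
0x06E13753 = 115423059.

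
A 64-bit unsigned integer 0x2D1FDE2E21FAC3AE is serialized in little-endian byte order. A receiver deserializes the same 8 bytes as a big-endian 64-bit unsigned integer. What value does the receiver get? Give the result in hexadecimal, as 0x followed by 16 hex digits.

Stored little-endian, the bytes at ascending addresses are AE C3 FA 21 2E DE 1F 2D.
Read back as big-endian, the last byte is least significant, giving 0xAEC3FA212EDE1F2D.

0xAEC3FA212EDE1F2D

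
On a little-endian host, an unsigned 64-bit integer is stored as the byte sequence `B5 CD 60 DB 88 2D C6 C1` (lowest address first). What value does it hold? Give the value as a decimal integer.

13962897760528158133

Little-endian stores the least-significant byte at the lowest address.
Reassemble most-significant byte first: C1 C6 2D 88 DB 60 CD B5 → 0xC1C62D88DB60CDB5.
0xC1C62D88DB60CDB5 = 13962897760528158133.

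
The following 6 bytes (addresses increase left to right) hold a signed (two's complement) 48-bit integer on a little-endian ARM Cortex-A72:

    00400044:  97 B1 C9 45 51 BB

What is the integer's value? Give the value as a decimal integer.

-75517239119465

In little-endian order the low byte comes first in memory.
Reassemble most-significant byte first: BB 51 45 C9 B1 97 → 0xBB5145C9B197.
Top bit is set, so as a signed 48-bit value this is 0xBB5145C9B197 − 2^48 = -75517239119465.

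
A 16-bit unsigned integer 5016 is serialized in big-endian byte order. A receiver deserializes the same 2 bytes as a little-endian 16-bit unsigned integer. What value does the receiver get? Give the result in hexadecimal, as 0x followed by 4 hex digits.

5016 in 16-bit hexadecimal is 0x1398.
Stored big-endian, the bytes at ascending addresses are 13 98.
Read back as little-endian, the first byte is least significant, giving 0x9813.

0x9813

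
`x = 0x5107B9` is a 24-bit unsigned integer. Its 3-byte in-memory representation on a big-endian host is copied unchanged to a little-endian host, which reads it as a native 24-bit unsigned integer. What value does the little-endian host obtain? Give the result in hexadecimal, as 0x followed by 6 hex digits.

Stored big-endian, the bytes at ascending addresses are 51 07 B9.
Read back as little-endian, the first byte is least significant, giving 0xB90751.

0xB90751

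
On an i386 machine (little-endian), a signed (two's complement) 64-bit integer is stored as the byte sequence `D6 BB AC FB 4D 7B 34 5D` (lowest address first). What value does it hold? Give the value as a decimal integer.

Little-endian: lowest address holds the least-significant byte.
Reassemble most-significant byte first: 5D 34 7B 4D FB AC BB D6 → 0x5D347B4DFBACBBD6.
0x5D347B4DFBACBBD6 = 6716128519181351894.

6716128519181351894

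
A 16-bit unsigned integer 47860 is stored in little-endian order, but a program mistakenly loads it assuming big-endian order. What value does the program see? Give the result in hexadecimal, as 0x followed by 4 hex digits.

47860 in 16-bit hexadecimal is 0xBAF4.
Stored little-endian, the bytes at ascending addresses are F4 BA.
Read back as big-endian, the last byte is least significant, giving 0xF4BA.

0xF4BA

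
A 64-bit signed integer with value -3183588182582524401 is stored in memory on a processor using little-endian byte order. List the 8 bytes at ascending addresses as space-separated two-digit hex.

0F 86 09 52 6A 9F D1 D3

Two's complement of -3183588182582524401 in 64 bits: 3183588182582524401 = 0x2C2E6095ADF679F1; invert → 0xD3D19F6A5209860E; add 1 → 0xD3D19F6A5209860F.
Split into bytes (most-significant first): D3 D1 9F 6A 52 09 86 0F.
Little-endian stores the least-significant byte at the lowest address.
So at ascending addresses the bytes are 0F 86 09 52 6A 9F D1 D3.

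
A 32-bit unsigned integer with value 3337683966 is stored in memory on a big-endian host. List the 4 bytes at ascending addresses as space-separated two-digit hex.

C6 F1 03 FE

3337683966 in hexadecimal, padded to 32 bits, is 0xC6F103FE.
Split into bytes (most-significant first): C6 F1 03 FE.
In big-endian order the high byte comes first in memory.
So the memory order matches the most-significant-first order: C6 F1 03 FE.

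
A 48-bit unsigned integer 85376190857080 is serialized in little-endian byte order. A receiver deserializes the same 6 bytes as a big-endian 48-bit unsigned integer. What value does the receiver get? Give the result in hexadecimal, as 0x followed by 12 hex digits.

0x783F8731A64D

85376190857080 in 48-bit hexadecimal is 0x4DA631873F78.
Stored little-endian, the bytes at ascending addresses are 78 3F 87 31 A6 4D.
Read back as big-endian, the last byte is least significant, giving 0x783F8731A64D.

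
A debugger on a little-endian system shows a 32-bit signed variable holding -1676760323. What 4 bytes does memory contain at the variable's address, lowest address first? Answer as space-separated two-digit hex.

FD AA 0E 9C

Two's complement of -1676760323 in 32 bits: 1676760323 = 0x63F15503; invert → 0x9C0EAAFC; add 1 → 0x9C0EAAFD.
Split into bytes (most-significant first): 9C 0E AA FD.
In little-endian order the low byte comes first in memory.
So at ascending addresses the bytes are FD AA 0E 9C.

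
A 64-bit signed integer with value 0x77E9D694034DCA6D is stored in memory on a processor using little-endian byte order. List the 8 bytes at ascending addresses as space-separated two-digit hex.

Split into bytes (most-significant first): 77 E9 D6 94 03 4D CA 6D.
Little-endian stores the least-significant byte at the lowest address.
So at ascending addresses the bytes are 6D CA 4D 03 94 D6 E9 77.

6D CA 4D 03 94 D6 E9 77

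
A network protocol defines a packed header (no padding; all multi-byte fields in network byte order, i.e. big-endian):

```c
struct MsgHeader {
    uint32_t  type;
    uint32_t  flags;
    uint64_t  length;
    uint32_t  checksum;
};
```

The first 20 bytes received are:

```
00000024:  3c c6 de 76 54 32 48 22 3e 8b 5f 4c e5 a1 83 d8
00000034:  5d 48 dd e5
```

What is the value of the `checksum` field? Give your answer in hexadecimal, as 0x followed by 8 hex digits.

0x5D48DDE5

`checksum` follows `type` (4 B), `flags` (4 B), `length` (8 B), so it starts at offset 4 + 4 + 8 = 16 and occupies 4 bytes.
Bytes at offsets 16..19: 5D 48 DD E5.
Big-endian stores the most-significant byte at the lowest address.
The bytes are already most-significant first: 0x5D48DDE5.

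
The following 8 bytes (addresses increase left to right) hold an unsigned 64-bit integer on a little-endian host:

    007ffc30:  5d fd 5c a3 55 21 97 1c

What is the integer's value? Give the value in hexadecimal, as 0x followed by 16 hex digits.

Little-endian stores the least-significant byte at the lowest address.
Reassemble most-significant byte first: 1C 97 21 55 A3 5C FD 5D → 0x1C972155A35CFD5D.

0x1C972155A35CFD5D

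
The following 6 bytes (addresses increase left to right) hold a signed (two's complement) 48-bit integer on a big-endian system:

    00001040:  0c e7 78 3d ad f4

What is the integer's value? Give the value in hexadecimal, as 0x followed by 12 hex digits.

0x0CE7783DADF4

In big-endian order the high byte comes first in memory.
The bytes are already most-significant first: 0x0CE7783DADF4.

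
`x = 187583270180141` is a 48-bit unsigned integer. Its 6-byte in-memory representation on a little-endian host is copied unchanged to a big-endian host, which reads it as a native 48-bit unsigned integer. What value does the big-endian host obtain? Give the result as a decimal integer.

187583270180141 in 48-bit hexadecimal is 0xAA9B222F552D.
Stored little-endian, the bytes at ascending addresses are 2D 55 2F 22 9B AA.
Read back as big-endian, the last byte is least significant, giving 0x2D552F229BAA.
0x2D552F229BAA = 49843886267306.

49843886267306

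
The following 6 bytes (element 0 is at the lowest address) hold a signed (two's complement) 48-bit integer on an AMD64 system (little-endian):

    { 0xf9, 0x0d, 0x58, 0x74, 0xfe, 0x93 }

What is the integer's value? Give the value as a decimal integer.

In little-endian order the low byte comes first in memory.
Reassemble most-significant byte first: 93 FE 74 58 0D F9 → 0x93FE74580DF9.
Top bit is set, so as a signed 48-bit value this is 0x93FE74580DF9 − 2^48 = -118753893806599.

-118753893806599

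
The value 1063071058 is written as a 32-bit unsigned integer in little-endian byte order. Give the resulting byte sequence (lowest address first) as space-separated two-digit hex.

52 2D 5D 3F

1063071058 in hexadecimal, padded to 32 bits, is 0x3F5D2D52.
Split into bytes (most-significant first): 3F 5D 2D 52.
Little-endian stores the least-significant byte at the lowest address.
So at ascending addresses the bytes are 52 2D 5D 3F.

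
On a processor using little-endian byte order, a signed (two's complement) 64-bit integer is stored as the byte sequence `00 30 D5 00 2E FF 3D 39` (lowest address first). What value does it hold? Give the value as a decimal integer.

Little-endian stores the least-significant byte at the lowest address.
Reassemble most-significant byte first: 39 3D FF 2E 00 D5 30 00 → 0x393DFF2E00D53000.
0x393DFF2E00D53000 = 4124733406788792320.

4124733406788792320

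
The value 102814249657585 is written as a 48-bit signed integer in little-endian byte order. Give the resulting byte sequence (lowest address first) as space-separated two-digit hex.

F1 24 D4 4E 82 5D

102814249657585 in hexadecimal, padded to 48 bits, is 0x5D824ED424F1.
Split into bytes (most-significant first): 5D 82 4E D4 24 F1.
In little-endian order the low byte comes first in memory.
So at ascending addresses the bytes are F1 24 D4 4E 82 5D.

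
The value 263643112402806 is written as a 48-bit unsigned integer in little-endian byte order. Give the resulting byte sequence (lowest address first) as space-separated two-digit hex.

76 EF 0F 32 C8 EF

263643112402806 in hexadecimal, padded to 48 bits, is 0xEFC8320FEF76.
Split into bytes (most-significant first): EF C8 32 0F EF 76.
Little-endian: lowest address holds the least-significant byte.
So at ascending addresses the bytes are 76 EF 0F 32 C8 EF.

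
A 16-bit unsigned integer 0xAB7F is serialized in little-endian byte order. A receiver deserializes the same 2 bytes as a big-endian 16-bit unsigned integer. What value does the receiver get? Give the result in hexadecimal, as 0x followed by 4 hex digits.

0x7FAB

Stored little-endian, the bytes at ascending addresses are 7F AB.
Read back as big-endian, the last byte is least significant, giving 0x7FAB.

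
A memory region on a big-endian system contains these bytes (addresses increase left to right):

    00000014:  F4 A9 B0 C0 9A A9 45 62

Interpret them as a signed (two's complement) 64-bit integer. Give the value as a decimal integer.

-816927516116040350

In big-endian order the high byte comes first in memory.
The bytes are already most-significant first: 0xF4A9B0C09AA94562.
Top bit is set, so as a signed 64-bit value this is 0xF4A9B0C09AA94562 − 2^64 = -816927516116040350.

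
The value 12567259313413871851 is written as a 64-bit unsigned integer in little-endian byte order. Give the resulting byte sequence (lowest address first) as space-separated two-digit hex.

EB D8 40 E8 C2 DF 67 AE

12567259313413871851 in hexadecimal, padded to 64 bits, is 0xAE67DFC2E840D8EB.
Split into bytes (most-significant first): AE 67 DF C2 E8 40 D8 EB.
Little-endian stores the least-significant byte at the lowest address.
So at ascending addresses the bytes are EB D8 40 E8 C2 DF 67 AE.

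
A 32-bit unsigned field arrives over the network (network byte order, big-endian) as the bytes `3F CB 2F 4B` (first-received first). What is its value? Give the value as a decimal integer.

Big-endian: lowest address holds the most-significant byte.
The bytes are already most-significant first: 0x3FCB2F4B.
0x3FCB2F4B = 1070280523.

1070280523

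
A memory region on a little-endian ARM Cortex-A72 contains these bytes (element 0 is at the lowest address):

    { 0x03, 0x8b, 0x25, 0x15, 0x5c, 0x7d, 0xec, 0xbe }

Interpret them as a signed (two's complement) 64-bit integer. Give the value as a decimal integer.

-4689235277554283773

Little-endian: lowest address holds the least-significant byte.
Reassemble most-significant byte first: BE EC 7D 5C 15 25 8B 03 → 0xBEEC7D5C15258B03.
Top bit is set, so as a signed 64-bit value this is 0xBEEC7D5C15258B03 − 2^64 = -4689235277554283773.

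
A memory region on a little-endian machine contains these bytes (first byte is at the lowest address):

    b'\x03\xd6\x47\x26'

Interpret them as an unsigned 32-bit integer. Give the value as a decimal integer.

Little-endian stores the least-significant byte at the lowest address.
Reassemble most-significant byte first: 26 47 D6 03 → 0x2647D603.
0x2647D603 = 642242051.

642242051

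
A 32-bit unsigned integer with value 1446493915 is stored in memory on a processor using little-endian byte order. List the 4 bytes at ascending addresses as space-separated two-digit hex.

1446493915 in hexadecimal, padded to 32 bits, is 0x5637BEDB.
Split into bytes (most-significant first): 56 37 BE DB.
Little-endian stores the least-significant byte at the lowest address.
So at ascending addresses the bytes are DB BE 37 56.

DB BE 37 56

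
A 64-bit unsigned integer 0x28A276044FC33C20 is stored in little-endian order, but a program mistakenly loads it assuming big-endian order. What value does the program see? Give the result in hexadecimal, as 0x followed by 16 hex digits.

0x203CC34F0476A228

Stored little-endian, the bytes at ascending addresses are 20 3C C3 4F 04 76 A2 28.
Read back as big-endian, the last byte is least significant, giving 0x203CC34F0476A228.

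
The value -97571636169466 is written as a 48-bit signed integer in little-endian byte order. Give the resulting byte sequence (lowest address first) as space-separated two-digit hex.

06 35 49 55 42 A7

Two's complement of -97571636169466 in 48 bits: 97571636169466 = 0x58BDAAB6CAFA; invert → 0xA74255493505; add 1 → 0xA74255493506.
Split into bytes (most-significant first): A7 42 55 49 35 06.
Little-endian stores the least-significant byte at the lowest address.
So at ascending addresses the bytes are 06 35 49 55 42 A7.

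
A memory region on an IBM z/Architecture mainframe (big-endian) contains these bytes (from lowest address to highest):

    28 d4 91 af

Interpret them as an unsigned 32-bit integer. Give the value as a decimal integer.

In big-endian order the high byte comes first in memory.
The bytes are already most-significant first: 0x28D491AF.
0x28D491AF = 685019567.

685019567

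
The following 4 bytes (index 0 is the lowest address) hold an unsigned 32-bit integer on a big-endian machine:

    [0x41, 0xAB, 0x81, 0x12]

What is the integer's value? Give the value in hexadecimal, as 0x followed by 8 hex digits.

0x41AB8112

In big-endian order the high byte comes first in memory.
The bytes are already most-significant first: 0x41AB8112.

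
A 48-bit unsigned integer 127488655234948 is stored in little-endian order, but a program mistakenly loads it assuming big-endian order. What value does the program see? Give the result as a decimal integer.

127488655234948 in 48-bit hexadecimal is 0x73F344021784.
Stored little-endian, the bytes at ascending addresses are 84 17 02 44 F3 73.
Read back as big-endian, the last byte is least significant, giving 0x84170244F373.
0x84170244F373 = 145234357187443.

145234357187443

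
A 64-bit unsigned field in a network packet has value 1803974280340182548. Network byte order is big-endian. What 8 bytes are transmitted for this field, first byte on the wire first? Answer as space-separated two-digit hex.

1803974280340182548 in hexadecimal, padded to 64 bits, is 0x1909010CD39E1614.
Split into bytes (most-significant first): 19 09 01 0C D3 9E 16 14.
In big-endian order the high byte comes first in memory.
So the memory order matches the most-significant-first order: 19 09 01 0C D3 9E 16 14.

19 09 01 0C D3 9E 16 14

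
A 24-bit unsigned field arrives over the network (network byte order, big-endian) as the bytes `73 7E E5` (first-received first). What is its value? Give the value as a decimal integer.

7569125

Big-endian stores the most-significant byte at the lowest address.
The bytes are already most-significant first: 0x737EE5.
0x737EE5 = 7569125.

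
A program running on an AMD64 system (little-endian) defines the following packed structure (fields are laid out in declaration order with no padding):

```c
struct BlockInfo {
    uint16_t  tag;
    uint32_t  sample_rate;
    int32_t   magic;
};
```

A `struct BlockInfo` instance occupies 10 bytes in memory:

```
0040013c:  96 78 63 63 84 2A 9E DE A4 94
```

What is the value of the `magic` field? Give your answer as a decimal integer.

-1801134434

`magic` follows `tag` (2 B), `sample_rate` (4 B), so it starts at offset 2 + 4 = 6 and occupies 4 bytes.
Bytes at offsets 6..9: 9E DE A4 94.
Little-endian stores the least-significant byte at the lowest address.
Reassemble most-significant byte first: 94 A4 DE 9E → 0x94A4DE9E.
Top bit is set, so as a signed 32-bit value this is 0x94A4DE9E − 2^32 = -1801134434.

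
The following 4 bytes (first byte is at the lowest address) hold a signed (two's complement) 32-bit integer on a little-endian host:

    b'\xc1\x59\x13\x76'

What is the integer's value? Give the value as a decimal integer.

Little-endian: lowest address holds the least-significant byte.
Reassemble most-significant byte first: 76 13 59 C1 → 0x761359C1.
0x761359C1 = 1980979649.

1980979649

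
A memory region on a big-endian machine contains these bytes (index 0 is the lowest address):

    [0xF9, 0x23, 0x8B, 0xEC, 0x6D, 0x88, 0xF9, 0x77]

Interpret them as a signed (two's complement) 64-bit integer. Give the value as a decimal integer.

In big-endian order the high byte comes first in memory.
The bytes are already most-significant first: 0xF9238BEC6D88F977.
Top bit is set, so as a signed 64-bit value this is 0xF9238BEC6D88F977 − 2^64 = -494397686514386569.

-494397686514386569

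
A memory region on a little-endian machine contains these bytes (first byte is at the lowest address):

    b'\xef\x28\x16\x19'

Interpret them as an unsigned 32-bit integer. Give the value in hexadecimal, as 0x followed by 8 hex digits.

0x191628EF

In little-endian order the low byte comes first in memory.
Reassemble most-significant byte first: 19 16 28 EF → 0x191628EF.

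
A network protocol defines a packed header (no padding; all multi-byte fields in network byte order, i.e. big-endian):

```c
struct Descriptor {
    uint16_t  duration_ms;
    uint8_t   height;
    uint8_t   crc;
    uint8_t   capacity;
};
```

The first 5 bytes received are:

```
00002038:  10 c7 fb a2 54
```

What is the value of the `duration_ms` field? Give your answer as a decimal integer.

`duration_ms` is the first field, at byte offset 0, occupying 2 bytes.
Bytes at offsets 0..1: 10 C7.
Big-endian: lowest address holds the most-significant byte.
The bytes are already most-significant first: 0x10C7.
0x10C7 = 4295.

4295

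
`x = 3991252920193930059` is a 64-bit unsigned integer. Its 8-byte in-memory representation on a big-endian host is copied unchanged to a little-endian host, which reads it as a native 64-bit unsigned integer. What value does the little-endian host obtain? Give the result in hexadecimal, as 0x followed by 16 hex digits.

0x4B53E66462C76337

3991252920193930059 in 64-bit hexadecimal is 0x3763C76264E6534B.
Stored big-endian, the bytes at ascending addresses are 37 63 C7 62 64 E6 53 4B.
Read back as little-endian, the first byte is least significant, giving 0x4B53E66462C76337.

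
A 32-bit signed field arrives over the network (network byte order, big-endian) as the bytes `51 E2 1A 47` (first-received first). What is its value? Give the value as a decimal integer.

1373772359

In big-endian order the high byte comes first in memory.
The bytes are already most-significant first: 0x51E21A47.
0x51E21A47 = 1373772359.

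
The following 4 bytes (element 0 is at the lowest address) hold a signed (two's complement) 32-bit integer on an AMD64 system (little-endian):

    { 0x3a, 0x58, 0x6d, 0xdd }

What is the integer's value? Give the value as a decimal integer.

In little-endian order the low byte comes first in memory.
Reassemble most-significant byte first: DD 6D 58 3A → 0xDD6D583A.
Top bit is set, so as a signed 32-bit value this is 0xDD6D583A − 2^32 = -580036550.

-580036550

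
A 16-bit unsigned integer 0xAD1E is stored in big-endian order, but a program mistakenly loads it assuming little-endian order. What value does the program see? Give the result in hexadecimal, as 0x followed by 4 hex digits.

Stored big-endian, the bytes at ascending addresses are AD 1E.
Read back as little-endian, the first byte is least significant, giving 0x1EAD.

0x1EAD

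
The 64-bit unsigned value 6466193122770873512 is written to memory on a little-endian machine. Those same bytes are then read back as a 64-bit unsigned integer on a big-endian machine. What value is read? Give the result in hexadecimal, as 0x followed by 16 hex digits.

6466193122770873512 in 64-bit hexadecimal is 0x59BC8862C3D4ECA8.
Stored little-endian, the bytes at ascending addresses are A8 EC D4 C3 62 88 BC 59.
Read back as big-endian, the last byte is least significant, giving 0xA8ECD4C36288BC59.

0xA8ECD4C36288BC59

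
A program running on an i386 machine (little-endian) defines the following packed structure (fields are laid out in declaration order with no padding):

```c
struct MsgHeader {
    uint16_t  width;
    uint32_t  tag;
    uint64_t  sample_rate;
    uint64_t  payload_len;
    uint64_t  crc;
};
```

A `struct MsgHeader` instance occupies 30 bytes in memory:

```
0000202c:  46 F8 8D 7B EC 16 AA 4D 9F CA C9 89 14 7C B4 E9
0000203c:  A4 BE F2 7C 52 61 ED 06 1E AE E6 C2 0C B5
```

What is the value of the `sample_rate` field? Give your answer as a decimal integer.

8940922660018146730

`sample_rate` follows `width` (2 B), `tag` (4 B), so it starts at offset 2 + 4 = 6 and occupies 8 bytes.
Bytes at offsets 6..13: AA 4D 9F CA C9 89 14 7C.
Little-endian stores the least-significant byte at the lowest address.
Reassemble most-significant byte first: 7C 14 89 C9 CA 9F 4D AA → 0x7C1489C9CA9F4DAA.
0x7C1489C9CA9F4DAA = 8940922660018146730.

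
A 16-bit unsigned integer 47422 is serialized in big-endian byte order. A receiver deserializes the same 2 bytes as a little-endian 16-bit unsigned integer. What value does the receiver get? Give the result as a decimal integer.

16057

47422 in 16-bit hexadecimal is 0xB93E.
Stored big-endian, the bytes at ascending addresses are B9 3E.
Read back as little-endian, the first byte is least significant, giving 0x3EB9.
0x3EB9 = 16057.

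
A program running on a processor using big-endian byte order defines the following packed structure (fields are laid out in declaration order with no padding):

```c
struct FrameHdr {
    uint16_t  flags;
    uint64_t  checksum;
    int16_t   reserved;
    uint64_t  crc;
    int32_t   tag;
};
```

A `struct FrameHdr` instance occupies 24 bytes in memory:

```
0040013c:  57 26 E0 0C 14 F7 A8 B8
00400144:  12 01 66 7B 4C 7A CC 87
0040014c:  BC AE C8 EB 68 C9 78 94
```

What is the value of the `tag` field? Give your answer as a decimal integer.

1758034068

`tag` follows `flags` (2 B), `checksum` (8 B), `reserved` (2 B), `crc` (8 B), so it starts at offset 2 + 8 + 2 + 8 = 20 and occupies 4 bytes.
Bytes at offsets 20..23: 68 C9 78 94.
In big-endian order the high byte comes first in memory.
The bytes are already most-significant first: 0x68C97894.
0x68C97894 = 1758034068.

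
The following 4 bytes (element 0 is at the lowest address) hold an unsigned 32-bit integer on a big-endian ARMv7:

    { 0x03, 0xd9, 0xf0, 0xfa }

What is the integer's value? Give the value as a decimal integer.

64614650

Big-endian: lowest address holds the most-significant byte.
The bytes are already most-significant first: 0x03D9F0FA.
0x03D9F0FA = 64614650.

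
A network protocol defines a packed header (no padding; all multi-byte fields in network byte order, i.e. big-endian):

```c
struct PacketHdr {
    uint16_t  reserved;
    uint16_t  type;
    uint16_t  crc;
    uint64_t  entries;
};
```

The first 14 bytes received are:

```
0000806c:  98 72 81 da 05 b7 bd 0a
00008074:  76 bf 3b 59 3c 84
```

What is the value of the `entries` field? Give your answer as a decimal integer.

13621830586642021508

`entries` follows `reserved` (2 B), `type` (2 B), `crc` (2 B), so it starts at offset 2 + 2 + 2 = 6 and occupies 8 bytes.
Bytes at offsets 6..13: BD 0A 76 BF 3B 59 3C 84.
Big-endian: lowest address holds the most-significant byte.
The bytes are already most-significant first: 0xBD0A76BF3B593C84.
0xBD0A76BF3B593C84 = 13621830586642021508.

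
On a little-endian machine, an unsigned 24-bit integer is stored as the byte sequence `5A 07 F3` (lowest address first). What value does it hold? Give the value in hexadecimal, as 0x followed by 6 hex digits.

In little-endian order the low byte comes first in memory.
Reassemble most-significant byte first: F3 07 5A → 0xF3075A.

0xF3075A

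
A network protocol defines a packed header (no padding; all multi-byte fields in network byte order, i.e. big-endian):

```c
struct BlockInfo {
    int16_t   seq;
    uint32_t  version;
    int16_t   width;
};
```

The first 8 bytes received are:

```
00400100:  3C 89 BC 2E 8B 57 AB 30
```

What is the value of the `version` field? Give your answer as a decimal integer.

3157166935

`version` follows `seq` (2 bytes), so it starts at byte offset 2 and occupies 4 bytes.
Bytes at offsets 2..5: BC 2E 8B 57.
Big-endian: lowest address holds the most-significant byte.
The bytes are already most-significant first: 0xBC2E8B57.
0xBC2E8B57 = 3157166935.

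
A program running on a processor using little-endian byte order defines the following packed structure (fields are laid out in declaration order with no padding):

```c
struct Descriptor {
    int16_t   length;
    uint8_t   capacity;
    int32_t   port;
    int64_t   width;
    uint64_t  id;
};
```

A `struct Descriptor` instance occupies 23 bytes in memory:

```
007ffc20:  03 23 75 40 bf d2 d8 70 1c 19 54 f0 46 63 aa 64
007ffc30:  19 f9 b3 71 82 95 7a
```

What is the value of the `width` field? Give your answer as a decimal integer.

-6169009066550420368

`width` follows `length` (2 B), `capacity` (1 B), `port` (4 B), so it starts at offset 2 + 1 + 4 = 7 and occupies 8 bytes.
Bytes at offsets 7..14: 70 1C 19 54 F0 46 63 AA.
In little-endian order the low byte comes first in memory.
Reassemble most-significant byte first: AA 63 46 F0 54 19 1C 70 → 0xAA6346F054191C70.
Top bit is set, so as a signed 64-bit value this is 0xAA6346F054191C70 − 2^64 = -6169009066550420368.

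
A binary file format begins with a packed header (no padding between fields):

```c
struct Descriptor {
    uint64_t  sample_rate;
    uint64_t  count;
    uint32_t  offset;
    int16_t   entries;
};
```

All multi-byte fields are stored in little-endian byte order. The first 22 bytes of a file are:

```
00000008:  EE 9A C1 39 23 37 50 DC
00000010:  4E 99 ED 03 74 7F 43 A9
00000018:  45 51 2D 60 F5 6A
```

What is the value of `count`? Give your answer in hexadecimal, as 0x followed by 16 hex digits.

`count` follows `sample_rate` (8 bytes), so it starts at byte offset 8 and occupies 8 bytes.
Bytes at offsets 8..15: 4E 99 ED 03 74 7F 43 A9.
Little-endian stores the least-significant byte at the lowest address.
Reassemble most-significant byte first: A9 43 7F 74 03 ED 99 4E → 0xA9437F7403ED994E.

0xA9437F7403ED994E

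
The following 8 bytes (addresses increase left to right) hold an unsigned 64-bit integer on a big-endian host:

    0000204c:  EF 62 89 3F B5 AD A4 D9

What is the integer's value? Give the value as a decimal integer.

Big-endian stores the most-significant byte at the lowest address.
The bytes are already most-significant first: 0xEF62893FB5ADA4D9.
0xEF62893FB5ADA4D9 = 17249500429506421977.

17249500429506421977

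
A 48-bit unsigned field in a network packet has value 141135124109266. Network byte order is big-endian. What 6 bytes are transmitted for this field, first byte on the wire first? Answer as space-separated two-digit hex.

80 5C 94 F0 17 D2

141135124109266 in hexadecimal, padded to 48 bits, is 0x805C94F017D2.
Split into bytes (most-significant first): 80 5C 94 F0 17 D2.
In big-endian order the high byte comes first in memory.
So the memory order matches the most-significant-first order: 80 5C 94 F0 17 D2.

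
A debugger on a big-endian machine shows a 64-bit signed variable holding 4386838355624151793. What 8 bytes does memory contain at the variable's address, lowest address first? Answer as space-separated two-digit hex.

3C E1 2E 3D F2 09 4A F1

4386838355624151793 in hexadecimal, padded to 64 bits, is 0x3CE12E3DF2094AF1.
Split into bytes (most-significant first): 3C E1 2E 3D F2 09 4A F1.
Big-endian stores the most-significant byte at the lowest address.
So the memory order matches the most-significant-first order: 3C E1 2E 3D F2 09 4A F1.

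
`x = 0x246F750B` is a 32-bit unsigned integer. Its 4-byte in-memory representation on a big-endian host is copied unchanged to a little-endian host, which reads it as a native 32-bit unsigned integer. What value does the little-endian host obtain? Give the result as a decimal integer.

Stored big-endian, the bytes at ascending addresses are 24 6F 75 0B.
Read back as little-endian, the first byte is least significant, giving 0x0B756F24.
0x0B756F24 = 192245540.

192245540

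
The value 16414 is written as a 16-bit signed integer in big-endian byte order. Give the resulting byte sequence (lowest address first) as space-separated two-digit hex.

16414 in hexadecimal, padded to 16 bits, is 0x401E.
Split into bytes (most-significant first): 40 1E.
In big-endian order the high byte comes first in memory.
So the memory order matches the most-significant-first order: 40 1E.

40 1E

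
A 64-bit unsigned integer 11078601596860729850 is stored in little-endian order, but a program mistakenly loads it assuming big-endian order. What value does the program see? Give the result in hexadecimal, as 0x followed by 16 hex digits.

11078601596860729850 in 64-bit hexadecimal is 0x99BF197494F589FA.
Stored little-endian, the bytes at ascending addresses are FA 89 F5 94 74 19 BF 99.
Read back as big-endian, the last byte is least significant, giving 0xFA89F5947419BF99.

0xFA89F5947419BF99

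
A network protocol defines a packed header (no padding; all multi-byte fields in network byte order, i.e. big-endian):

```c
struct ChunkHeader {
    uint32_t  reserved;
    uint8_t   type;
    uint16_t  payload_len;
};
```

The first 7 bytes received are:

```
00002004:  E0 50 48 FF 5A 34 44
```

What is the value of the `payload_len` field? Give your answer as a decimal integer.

`payload_len` follows `reserved` (4 B), `type` (1 B), so it starts at offset 4 + 1 = 5 and occupies 2 bytes.
Bytes at offsets 5..6: 34 44.
Big-endian: lowest address holds the most-significant byte.
The bytes are already most-significant first: 0x3444.
0x3444 = 13380.

13380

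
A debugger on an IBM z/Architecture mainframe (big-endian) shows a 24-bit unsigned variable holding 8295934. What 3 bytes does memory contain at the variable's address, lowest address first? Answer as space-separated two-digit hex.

7E 95 FE

8295934 in hexadecimal, padded to 24 bits, is 0x7E95FE.
Split into bytes (most-significant first): 7E 95 FE.
In big-endian order the high byte comes first in memory.
So the memory order matches the most-significant-first order: 7E 95 FE.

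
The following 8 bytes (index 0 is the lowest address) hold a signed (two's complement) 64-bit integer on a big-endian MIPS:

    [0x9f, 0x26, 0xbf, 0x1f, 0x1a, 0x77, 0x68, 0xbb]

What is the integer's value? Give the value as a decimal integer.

Big-endian: lowest address holds the most-significant byte.
The bytes are already most-significant first: 0x9F26BF1F1A7768BB.
Top bit is set, so as a signed 64-bit value this is 0x9F26BF1F1A7768BB − 2^64 = -6978680432255080261.

-6978680432255080261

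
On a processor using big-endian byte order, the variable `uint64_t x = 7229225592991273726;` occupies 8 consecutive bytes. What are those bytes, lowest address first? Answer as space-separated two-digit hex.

64 53 5E 5F EF 68 52 FE

7229225592991273726 in hexadecimal, padded to 64 bits, is 0x64535E5FEF6852FE.
Split into bytes (most-significant first): 64 53 5E 5F EF 68 52 FE.
In big-endian order the high byte comes first in memory.
So the memory order matches the most-significant-first order: 64 53 5E 5F EF 68 52 FE.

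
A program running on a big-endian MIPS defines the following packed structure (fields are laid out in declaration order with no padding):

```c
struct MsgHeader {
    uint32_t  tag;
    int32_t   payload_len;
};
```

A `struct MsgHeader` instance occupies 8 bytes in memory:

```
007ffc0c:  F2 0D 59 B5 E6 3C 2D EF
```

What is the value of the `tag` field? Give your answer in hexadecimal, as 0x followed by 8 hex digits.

0xF20D59B5

`tag` is the first field, at byte offset 0, occupying 4 bytes.
Bytes at offsets 0..3: F2 0D 59 B5.
Big-endian: lowest address holds the most-significant byte.
The bytes are already most-significant first: 0xF20D59B5.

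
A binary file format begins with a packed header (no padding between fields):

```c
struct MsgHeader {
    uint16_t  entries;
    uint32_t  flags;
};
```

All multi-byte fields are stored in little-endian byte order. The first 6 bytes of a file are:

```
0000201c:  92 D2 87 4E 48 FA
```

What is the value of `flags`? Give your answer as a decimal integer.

4199042695

`flags` follows `entries` (2 bytes), so it starts at byte offset 2 and occupies 4 bytes.
Bytes at offsets 2..5: 87 4E 48 FA.
In little-endian order the low byte comes first in memory.
Reassemble most-significant byte first: FA 48 4E 87 → 0xFA484E87.
0xFA484E87 = 4199042695.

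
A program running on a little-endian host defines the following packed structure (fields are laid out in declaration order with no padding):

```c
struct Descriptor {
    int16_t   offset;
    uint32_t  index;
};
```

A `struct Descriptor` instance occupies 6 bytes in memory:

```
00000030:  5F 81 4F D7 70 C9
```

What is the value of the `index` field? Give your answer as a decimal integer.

`index` follows `offset` (2 bytes), so it starts at byte offset 2 and occupies 4 bytes.
Bytes at offsets 2..5: 4F D7 70 C9.
Little-endian: lowest address holds the least-significant byte.
Reassemble most-significant byte first: C9 70 D7 4F → 0xC970D74F.
0xC970D74F = 3379615567.

3379615567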